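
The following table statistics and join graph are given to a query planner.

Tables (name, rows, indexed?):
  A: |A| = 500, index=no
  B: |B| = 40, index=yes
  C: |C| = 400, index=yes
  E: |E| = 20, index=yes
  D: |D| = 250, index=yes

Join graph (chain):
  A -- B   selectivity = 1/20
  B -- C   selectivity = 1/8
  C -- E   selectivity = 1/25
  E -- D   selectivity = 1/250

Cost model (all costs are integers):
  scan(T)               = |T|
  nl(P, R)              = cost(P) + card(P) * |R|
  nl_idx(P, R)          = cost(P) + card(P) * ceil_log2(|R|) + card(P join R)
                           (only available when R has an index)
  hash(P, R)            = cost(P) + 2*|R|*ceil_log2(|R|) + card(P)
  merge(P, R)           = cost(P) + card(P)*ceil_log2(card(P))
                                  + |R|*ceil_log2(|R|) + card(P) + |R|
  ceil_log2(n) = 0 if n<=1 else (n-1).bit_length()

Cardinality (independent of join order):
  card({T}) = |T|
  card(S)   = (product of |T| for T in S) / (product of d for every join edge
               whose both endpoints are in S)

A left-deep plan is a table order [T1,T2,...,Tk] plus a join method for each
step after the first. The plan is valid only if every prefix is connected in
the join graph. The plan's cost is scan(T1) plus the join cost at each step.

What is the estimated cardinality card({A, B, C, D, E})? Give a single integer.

Tables in S: A(500), B(40), C(400), D(250), E(20)
Edges inside S: A-B(d=20), B-C(d=8), C-E(d=25), E-D(d=250)
numerator = 500 * 40 * 400 * 250 * 20 = 40000000000
denominator = 20 * 8 * 25 * 250 = 1000000
card(S) = 40000000000 / 1000000 = 40000

40000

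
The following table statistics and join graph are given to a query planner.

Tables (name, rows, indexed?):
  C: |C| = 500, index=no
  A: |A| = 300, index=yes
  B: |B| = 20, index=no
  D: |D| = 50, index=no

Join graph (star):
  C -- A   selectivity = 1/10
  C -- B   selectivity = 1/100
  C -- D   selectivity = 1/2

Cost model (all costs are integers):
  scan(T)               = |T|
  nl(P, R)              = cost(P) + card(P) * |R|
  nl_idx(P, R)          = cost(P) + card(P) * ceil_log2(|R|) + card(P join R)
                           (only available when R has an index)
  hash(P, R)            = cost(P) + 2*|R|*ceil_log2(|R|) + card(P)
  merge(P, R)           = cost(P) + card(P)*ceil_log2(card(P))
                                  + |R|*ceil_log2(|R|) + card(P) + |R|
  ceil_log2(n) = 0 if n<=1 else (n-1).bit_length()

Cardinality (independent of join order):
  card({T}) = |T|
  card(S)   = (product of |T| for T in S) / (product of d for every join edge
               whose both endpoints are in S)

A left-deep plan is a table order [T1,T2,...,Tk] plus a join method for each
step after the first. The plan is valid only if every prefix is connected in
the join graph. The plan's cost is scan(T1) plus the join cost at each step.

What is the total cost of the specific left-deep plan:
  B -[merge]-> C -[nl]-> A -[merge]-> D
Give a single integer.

74490

step 1: scan B: cost=20, card=20
step 2: join C via merge
    card(P join C) = 20*500/(100) = 100
    cost = 20 + 20*5 + 500*9 + 20 + 500 = 5140
step 3: join A via nl
    card(P join A) = 100*300/(10) = 3000
    cost = 5140 + 100*300 = 35140
step 4: join D via merge
    card(P join D) = 3000*50/(2) = 75000
    cost = 35140 + 3000*12 + 50*6 + 3000 + 50 = 74490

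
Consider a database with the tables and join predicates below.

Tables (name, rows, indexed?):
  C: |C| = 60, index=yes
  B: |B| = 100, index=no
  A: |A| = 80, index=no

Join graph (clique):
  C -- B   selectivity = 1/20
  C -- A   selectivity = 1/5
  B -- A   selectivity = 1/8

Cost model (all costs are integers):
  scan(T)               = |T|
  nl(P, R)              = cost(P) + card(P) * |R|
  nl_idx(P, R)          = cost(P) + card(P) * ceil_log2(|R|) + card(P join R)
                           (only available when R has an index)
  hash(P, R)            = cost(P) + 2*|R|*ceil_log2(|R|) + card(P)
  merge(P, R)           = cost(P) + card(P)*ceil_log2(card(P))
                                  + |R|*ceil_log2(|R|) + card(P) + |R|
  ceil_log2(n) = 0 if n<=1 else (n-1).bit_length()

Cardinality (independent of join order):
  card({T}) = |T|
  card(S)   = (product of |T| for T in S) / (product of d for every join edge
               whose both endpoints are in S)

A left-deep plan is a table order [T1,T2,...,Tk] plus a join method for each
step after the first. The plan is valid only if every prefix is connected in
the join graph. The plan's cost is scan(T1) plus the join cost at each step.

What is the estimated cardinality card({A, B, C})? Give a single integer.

Tables in S: A(80), B(100), C(60)
Edges inside S: C-B(d=20), C-A(d=5), B-A(d=8)
numerator = 80 * 100 * 60 = 480000
denominator = 20 * 5 * 8 = 800
card(S) = 480000 / 800 = 600

600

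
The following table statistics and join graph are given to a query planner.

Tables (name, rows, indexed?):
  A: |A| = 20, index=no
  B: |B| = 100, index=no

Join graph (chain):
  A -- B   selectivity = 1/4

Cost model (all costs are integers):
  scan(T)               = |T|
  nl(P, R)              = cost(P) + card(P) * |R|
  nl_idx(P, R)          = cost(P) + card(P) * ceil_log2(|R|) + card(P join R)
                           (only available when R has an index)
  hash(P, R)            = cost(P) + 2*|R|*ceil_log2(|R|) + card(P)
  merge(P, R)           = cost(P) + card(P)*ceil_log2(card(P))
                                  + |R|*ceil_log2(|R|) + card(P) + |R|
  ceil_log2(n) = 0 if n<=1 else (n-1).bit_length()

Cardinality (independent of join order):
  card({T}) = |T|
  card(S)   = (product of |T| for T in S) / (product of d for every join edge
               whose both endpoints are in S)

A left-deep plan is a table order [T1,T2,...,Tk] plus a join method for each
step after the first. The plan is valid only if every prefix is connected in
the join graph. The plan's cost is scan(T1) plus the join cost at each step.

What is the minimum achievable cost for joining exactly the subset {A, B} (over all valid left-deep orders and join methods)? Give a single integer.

400

Selinger DP over subsets of {A,B}:
  {A}: scan cost=20, card=20
  {B}: scan cost=100, card=100
  {AB}: card=500; try (A,hash)→400, (B,merge)→940, (A,merge)→1020, (B,hash)→1440, (B,nl)→2020, (A,nl)→2100; best=400 via (A,hash)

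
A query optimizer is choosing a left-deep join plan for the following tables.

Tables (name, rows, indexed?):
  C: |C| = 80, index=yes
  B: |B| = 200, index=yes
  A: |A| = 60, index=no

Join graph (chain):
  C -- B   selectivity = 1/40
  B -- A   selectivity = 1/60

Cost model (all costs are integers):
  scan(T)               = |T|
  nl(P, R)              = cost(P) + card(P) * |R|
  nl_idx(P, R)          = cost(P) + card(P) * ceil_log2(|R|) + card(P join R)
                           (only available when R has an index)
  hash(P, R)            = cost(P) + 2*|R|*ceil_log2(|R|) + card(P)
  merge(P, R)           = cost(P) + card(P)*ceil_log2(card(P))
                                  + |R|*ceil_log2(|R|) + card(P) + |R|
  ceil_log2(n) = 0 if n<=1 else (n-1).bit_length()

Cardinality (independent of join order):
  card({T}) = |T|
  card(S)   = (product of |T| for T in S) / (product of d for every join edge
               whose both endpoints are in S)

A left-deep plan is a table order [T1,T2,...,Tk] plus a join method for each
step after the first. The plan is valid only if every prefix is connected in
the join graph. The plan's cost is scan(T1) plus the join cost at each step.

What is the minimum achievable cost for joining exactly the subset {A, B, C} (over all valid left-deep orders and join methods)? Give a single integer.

Selinger DP over subsets of {A,B,C}:
  {C}: scan cost=80, card=80
  {B}: scan cost=200, card=200
  {A}: scan cost=60, card=60
  {BC}: card=400; try (B,nl_idx)→1120, (C,hash)→1520, (C,nl_idx)→2000, (B,merge)→2520, (C,merge)→2640, (B,hash)→3360 …(+2); best=1120 via (B,nl_idx)
  {AB}: card=200; try (B,nl_idx)→740, (A,hash)→1120, (B,merge)→2280, (A,merge)→2420, (B,hash)→3320, (B,nl)→12060 …(+1); best=740 via (B,nl_idx)
  {ABC}: card=400; try (C,hash)→2060, (A,hash)→2240, (C,nl_idx)→2540, (C,merge)→3180, (A,merge)→5540, (C,nl)→16740 …(+1); best=2060 via (C,hash)

2060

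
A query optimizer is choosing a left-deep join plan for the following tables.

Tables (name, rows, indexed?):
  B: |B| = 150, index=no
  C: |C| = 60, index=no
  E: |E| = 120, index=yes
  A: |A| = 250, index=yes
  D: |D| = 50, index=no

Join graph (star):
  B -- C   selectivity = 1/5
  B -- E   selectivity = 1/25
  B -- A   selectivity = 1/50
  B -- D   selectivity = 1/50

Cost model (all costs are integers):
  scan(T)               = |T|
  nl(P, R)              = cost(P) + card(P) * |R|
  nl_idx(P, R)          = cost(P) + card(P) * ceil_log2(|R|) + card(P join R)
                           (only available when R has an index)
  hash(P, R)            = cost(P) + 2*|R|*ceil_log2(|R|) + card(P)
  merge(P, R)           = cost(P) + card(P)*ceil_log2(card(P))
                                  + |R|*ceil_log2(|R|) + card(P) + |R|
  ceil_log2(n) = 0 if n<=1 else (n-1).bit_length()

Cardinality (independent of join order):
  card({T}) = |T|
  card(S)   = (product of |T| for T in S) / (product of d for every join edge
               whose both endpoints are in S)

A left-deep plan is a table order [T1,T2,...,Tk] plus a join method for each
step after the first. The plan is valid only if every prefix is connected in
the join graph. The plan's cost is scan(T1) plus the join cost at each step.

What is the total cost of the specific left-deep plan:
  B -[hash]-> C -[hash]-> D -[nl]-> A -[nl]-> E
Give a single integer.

1533420

step 1: scan B: cost=150, card=150
step 2: join C via hash
    card(P join C) = 150*60/(5) = 1800
    cost = 150 + 2*60*6 + 150 = 1020
step 3: join D via hash
    card(P join D) = 1800*50/(50) = 1800
    cost = 1020 + 2*50*6 + 1800 = 3420
step 4: join A via nl
    card(P join A) = 1800*250/(50) = 9000
    cost = 3420 + 1800*250 = 453420
step 5: join E via nl
    card(P join E) = 9000*120/(25) = 43200
    cost = 453420 + 9000*120 = 1533420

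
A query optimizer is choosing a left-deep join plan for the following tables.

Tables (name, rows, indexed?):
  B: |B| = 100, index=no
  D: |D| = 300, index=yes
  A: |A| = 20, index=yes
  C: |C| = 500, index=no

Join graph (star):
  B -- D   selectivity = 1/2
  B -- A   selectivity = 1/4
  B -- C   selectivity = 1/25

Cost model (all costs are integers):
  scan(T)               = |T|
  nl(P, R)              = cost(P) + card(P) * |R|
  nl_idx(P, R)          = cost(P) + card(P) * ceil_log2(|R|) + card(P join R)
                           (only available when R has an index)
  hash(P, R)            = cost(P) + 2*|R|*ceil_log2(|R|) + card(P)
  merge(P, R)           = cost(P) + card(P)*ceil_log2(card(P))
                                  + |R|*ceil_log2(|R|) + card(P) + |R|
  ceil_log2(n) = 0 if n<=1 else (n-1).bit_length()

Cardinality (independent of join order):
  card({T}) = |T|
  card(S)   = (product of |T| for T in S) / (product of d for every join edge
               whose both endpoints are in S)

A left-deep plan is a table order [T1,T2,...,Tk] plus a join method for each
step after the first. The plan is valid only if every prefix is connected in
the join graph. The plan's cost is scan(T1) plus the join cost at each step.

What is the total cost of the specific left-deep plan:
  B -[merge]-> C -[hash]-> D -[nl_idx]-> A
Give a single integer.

3013300

step 1: scan B: cost=100, card=100
step 2: join C via merge
    card(P join C) = 100*500/(25) = 2000
    cost = 100 + 100*7 + 500*9 + 100 + 500 = 5900
step 3: join D via hash
    card(P join D) = 2000*300/(2) = 300000
    cost = 5900 + 2*300*9 + 2000 = 13300
step 4: join A via nl_idx
    card(P join A) = 300000*20/(4) = 1500000
    cost = 13300 + 300000*5 + 1500000 = 3013300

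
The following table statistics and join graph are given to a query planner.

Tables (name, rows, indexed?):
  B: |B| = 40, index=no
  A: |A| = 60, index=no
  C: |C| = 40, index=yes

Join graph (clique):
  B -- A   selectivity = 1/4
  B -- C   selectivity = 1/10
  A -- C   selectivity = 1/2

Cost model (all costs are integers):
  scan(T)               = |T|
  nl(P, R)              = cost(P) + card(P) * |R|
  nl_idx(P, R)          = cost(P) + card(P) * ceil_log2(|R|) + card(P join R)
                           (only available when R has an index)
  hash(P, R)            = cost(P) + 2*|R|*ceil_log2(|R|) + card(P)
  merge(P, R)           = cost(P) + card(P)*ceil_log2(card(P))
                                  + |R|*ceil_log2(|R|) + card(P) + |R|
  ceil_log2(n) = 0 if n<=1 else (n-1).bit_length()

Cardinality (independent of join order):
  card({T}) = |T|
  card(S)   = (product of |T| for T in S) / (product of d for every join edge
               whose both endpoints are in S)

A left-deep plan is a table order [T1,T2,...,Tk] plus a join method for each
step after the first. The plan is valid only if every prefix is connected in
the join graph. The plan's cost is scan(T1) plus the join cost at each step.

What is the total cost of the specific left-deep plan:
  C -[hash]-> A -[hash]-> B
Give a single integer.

2480

step 1: scan C: cost=40, card=40
step 2: join A via hash
    card(P join A) = 40*60/(2) = 1200
    cost = 40 + 2*60*6 + 40 = 800
step 3: join B via hash
    card(P join B) = 1200*40/(4*10) = 1200
    cost = 800 + 2*40*6 + 1200 = 2480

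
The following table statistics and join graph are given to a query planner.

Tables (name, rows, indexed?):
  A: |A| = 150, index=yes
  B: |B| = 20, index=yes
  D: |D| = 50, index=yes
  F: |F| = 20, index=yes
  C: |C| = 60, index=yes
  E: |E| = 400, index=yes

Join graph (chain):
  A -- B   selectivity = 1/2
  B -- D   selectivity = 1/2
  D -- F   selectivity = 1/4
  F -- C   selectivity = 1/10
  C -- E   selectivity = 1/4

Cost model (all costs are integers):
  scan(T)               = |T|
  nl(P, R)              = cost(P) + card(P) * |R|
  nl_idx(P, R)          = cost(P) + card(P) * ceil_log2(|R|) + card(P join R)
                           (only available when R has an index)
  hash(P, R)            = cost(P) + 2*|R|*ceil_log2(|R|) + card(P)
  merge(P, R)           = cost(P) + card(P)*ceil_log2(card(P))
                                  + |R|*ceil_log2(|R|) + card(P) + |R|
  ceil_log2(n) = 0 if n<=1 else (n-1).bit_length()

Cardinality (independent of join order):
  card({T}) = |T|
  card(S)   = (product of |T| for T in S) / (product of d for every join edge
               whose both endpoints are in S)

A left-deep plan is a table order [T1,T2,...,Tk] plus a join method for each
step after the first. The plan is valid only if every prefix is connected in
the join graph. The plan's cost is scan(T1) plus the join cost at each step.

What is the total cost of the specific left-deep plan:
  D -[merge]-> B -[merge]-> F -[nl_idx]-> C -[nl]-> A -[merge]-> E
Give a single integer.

27039640

step 1: scan D: cost=50, card=50
step 2: join B via merge
    card(P join B) = 50*20/(2) = 500
    cost = 50 + 50*6 + 20*5 + 50 + 20 = 520
step 3: join F via merge
    card(P join F) = 500*20/(4) = 2500
    cost = 520 + 500*9 + 20*5 + 500 + 20 = 5640
step 4: join C via nl_idx
    card(P join C) = 2500*60/(10) = 15000
    cost = 5640 + 2500*6 + 15000 = 35640
step 5: join A via nl
    card(P join A) = 15000*150/(2) = 1125000
    cost = 35640 + 15000*150 = 2285640
step 6: join E via merge
    card(P join E) = 1125000*400/(4) = 112500000
    cost = 2285640 + 1125000*21 + 400*9 + 1125000 + 400 = 27039640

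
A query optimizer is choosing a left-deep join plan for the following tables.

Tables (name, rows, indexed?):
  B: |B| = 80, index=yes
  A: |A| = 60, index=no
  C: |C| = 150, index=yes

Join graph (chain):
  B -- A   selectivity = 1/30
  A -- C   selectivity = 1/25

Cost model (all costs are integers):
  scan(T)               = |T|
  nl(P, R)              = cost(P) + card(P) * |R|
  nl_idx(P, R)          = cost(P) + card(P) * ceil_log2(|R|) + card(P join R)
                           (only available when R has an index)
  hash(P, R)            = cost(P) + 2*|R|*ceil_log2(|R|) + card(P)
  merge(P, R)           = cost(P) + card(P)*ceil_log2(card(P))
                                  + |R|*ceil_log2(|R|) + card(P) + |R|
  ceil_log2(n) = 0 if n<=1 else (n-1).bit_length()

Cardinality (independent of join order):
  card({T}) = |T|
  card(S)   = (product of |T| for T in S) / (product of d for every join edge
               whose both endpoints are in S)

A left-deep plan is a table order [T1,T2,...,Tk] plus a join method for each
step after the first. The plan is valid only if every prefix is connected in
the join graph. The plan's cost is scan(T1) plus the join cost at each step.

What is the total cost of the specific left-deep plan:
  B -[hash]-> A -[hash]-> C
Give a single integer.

step 1: scan B: cost=80, card=80
step 2: join A via hash
    card(P join A) = 80*60/(30) = 160
    cost = 80 + 2*60*6 + 80 = 880
step 3: join C via hash
    card(P join C) = 160*150/(25) = 960
    cost = 880 + 2*150*8 + 160 = 3440

3440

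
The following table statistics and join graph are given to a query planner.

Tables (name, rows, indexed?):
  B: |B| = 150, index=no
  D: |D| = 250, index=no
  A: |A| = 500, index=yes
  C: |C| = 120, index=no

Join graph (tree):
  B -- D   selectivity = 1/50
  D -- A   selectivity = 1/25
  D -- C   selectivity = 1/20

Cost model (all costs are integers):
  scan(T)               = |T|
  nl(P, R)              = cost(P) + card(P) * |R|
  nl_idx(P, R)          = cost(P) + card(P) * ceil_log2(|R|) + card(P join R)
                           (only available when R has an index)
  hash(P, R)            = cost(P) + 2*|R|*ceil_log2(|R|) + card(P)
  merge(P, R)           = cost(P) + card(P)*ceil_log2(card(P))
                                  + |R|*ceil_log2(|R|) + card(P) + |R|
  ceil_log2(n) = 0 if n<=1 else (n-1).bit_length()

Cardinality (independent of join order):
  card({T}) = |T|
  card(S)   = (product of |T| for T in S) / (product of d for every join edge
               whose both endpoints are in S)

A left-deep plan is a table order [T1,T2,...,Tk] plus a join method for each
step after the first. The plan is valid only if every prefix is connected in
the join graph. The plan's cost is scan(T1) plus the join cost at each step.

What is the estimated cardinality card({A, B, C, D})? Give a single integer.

90000

Tables in S: A(500), B(150), C(120), D(250)
Edges inside S: B-D(d=50), D-A(d=25), D-C(d=20)
numerator = 500 * 150 * 120 * 250 = 2250000000
denominator = 50 * 25 * 20 = 25000
card(S) = 2250000000 / 25000 = 90000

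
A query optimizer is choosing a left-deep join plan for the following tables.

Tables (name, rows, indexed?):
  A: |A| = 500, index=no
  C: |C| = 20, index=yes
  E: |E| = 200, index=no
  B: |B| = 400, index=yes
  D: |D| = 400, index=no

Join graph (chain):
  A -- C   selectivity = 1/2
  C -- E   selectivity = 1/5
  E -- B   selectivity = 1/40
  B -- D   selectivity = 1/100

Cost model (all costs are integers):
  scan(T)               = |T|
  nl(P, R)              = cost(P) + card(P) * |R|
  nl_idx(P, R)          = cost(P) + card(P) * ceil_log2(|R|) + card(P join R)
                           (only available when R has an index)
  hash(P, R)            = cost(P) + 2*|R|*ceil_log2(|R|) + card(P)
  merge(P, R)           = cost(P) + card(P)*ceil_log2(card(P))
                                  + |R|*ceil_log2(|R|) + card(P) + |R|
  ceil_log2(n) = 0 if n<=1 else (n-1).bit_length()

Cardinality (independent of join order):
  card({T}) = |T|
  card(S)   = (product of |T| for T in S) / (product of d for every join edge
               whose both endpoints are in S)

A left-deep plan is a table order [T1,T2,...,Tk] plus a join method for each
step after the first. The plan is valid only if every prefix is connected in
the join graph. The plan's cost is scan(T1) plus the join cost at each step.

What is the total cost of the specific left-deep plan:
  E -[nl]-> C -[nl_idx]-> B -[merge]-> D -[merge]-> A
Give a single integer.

652400

step 1: scan E: cost=200, card=200
step 2: join C via nl
    card(P join C) = 200*20/(5) = 800
    cost = 200 + 200*20 = 4200
step 3: join B via nl_idx
    card(P join B) = 800*400/(40) = 8000
    cost = 4200 + 800*9 + 8000 = 19400
step 4: join D via merge
    card(P join D) = 8000*400/(100) = 32000
    cost = 19400 + 8000*13 + 400*9 + 8000 + 400 = 135400
step 5: join A via merge
    card(P join A) = 32000*500/(2) = 8000000
    cost = 135400 + 32000*15 + 500*9 + 32000 + 500 = 652400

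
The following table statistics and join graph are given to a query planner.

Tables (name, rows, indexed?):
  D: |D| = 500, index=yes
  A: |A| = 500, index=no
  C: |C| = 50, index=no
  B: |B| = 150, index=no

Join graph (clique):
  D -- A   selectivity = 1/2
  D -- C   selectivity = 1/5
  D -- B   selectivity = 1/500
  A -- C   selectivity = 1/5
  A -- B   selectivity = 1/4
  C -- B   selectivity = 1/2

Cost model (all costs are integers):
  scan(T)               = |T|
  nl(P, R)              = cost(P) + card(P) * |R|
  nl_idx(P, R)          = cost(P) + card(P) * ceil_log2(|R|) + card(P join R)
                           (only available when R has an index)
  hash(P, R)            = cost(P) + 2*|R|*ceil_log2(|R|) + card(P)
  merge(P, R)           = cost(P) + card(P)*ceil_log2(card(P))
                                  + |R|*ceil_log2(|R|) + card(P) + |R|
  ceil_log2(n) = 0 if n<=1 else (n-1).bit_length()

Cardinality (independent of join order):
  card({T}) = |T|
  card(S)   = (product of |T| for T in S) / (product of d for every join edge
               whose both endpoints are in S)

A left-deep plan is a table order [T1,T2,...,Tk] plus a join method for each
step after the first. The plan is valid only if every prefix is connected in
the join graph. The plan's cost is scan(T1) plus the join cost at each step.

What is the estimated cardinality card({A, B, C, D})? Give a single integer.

9375

Tables in S: A(500), B(150), C(50), D(500)
Edges inside S: D-A(d=2), D-C(d=5), D-B(d=500), A-C(d=5), A-B(d=4), C-B(d=2)
numerator = 500 * 150 * 50 * 500 = 1875000000
denominator = 2 * 5 * 500 * 5 * 4 * 2 = 200000
card(S) = 1875000000 / 200000 = 9375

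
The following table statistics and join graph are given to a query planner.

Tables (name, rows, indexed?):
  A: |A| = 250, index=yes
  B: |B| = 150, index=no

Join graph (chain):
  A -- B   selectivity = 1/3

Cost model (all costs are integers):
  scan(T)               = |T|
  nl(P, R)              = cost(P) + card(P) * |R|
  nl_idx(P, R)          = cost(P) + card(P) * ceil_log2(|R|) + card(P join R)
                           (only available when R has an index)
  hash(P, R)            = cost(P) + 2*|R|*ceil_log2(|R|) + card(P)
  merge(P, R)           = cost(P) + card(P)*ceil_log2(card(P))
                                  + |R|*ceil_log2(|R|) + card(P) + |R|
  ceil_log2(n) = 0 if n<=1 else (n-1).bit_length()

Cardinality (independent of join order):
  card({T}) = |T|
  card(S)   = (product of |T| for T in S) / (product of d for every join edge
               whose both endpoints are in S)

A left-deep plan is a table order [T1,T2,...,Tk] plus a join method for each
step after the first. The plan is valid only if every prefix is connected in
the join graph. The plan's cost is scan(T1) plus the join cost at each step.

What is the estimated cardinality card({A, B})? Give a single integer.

Tables in S: A(250), B(150)
Edges inside S: A-B(d=3)
numerator = 250 * 150 = 37500
denominator = 3 = 3
card(S) = 37500 / 3 = 12500

12500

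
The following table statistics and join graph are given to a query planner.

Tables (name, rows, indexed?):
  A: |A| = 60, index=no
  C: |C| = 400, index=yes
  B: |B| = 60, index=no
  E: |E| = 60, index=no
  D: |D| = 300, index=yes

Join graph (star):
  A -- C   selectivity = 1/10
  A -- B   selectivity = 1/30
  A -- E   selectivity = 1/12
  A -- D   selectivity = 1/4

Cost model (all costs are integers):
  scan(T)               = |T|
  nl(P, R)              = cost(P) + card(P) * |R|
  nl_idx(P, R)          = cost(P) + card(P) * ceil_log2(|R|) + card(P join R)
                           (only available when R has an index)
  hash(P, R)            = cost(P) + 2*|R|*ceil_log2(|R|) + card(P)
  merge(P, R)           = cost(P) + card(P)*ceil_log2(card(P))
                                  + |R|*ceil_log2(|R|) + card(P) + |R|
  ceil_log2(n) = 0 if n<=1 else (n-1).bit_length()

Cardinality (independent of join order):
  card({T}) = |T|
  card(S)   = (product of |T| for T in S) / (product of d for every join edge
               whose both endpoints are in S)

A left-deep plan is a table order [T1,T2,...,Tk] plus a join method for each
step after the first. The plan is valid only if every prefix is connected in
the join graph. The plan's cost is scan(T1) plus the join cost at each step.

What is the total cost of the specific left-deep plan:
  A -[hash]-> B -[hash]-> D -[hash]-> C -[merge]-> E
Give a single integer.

7222980

step 1: scan A: cost=60, card=60
step 2: join B via hash
    card(P join B) = 60*60/(30) = 120
    cost = 60 + 2*60*6 + 60 = 840
step 3: join D via hash
    card(P join D) = 120*300/(4) = 9000
    cost = 840 + 2*300*9 + 120 = 6360
step 4: join C via hash
    card(P join C) = 9000*400/(10) = 360000
    cost = 6360 + 2*400*9 + 9000 = 22560
step 5: join E via merge
    card(P join E) = 360000*60/(12) = 1800000
    cost = 22560 + 360000*19 + 60*6 + 360000 + 60 = 7222980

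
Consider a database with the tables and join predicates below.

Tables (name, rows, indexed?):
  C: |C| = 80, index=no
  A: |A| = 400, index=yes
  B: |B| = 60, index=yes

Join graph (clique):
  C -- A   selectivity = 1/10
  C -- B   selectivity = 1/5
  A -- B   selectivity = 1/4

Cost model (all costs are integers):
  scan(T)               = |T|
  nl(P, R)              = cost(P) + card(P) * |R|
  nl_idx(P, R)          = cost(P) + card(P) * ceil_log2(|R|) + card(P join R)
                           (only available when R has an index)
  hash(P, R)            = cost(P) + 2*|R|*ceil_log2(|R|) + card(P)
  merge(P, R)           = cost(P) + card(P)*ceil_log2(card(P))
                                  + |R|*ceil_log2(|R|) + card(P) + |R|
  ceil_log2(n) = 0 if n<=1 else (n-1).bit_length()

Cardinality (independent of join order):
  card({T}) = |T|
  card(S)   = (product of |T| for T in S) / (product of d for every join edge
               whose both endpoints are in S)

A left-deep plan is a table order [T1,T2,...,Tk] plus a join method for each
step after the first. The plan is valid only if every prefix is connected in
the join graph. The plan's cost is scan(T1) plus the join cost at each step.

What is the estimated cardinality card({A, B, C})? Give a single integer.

9600

Tables in S: A(400), B(60), C(80)
Edges inside S: C-A(d=10), C-B(d=5), A-B(d=4)
numerator = 400 * 60 * 80 = 1920000
denominator = 10 * 5 * 4 = 200
card(S) = 1920000 / 200 = 9600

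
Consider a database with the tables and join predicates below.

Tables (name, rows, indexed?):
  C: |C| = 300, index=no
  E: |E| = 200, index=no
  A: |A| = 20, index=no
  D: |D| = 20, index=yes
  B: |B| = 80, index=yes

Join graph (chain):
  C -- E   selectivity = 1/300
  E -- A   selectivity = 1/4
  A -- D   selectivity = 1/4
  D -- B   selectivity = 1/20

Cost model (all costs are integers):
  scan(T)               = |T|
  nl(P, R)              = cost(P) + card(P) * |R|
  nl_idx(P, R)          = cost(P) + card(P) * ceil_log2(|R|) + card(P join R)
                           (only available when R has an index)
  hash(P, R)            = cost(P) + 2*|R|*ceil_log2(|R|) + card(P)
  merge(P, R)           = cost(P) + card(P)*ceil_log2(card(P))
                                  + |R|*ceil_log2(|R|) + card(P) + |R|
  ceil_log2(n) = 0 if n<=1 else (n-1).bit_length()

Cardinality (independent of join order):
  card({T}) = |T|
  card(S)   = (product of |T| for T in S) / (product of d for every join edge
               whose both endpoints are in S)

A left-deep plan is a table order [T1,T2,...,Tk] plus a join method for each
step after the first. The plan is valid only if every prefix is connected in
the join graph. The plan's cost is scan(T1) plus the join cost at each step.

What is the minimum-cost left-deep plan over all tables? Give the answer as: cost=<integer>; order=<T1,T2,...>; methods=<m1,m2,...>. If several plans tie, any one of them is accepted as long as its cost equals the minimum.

cost=11520; order=C,E,A,D,B; methods=hash,hash,hash,hash

Selinger DP (subsets sized 1..n):
  {C}: scan cost=300, card=300
  {E}: scan cost=200, card=200
  {A}: scan cost=20, card=20
  {D}: scan cost=20, card=20
  {B}: scan cost=80, card=80
  {CE}: card=200; try (E,hash)→3800, (C,merge)→5000, (E,merge)→5100, (C,hash)→5800, (C,nl)→60200, (E,nl)→60300; best=3800 via (E,hash)
  {AE}: card=1000; try (A,hash)→600, (E,merge)→1940, (A,merge)→2120, (E,hash)→3240, (E,nl)→4020, (A,nl)→4200; best=600 via (A,hash)
  {AD}: card=100; try (D,nl_idx)→220, (D,hash)→240, (A,hash)→240, (D,merge)→260, (A,merge)→260, (D,nl)→420 …(+1); best=220 via (D,nl_idx)
  {BD}: card=80; try (B,nl_idx)→240, (D,hash)→360, (D,nl_idx)→560, (B,merge)→780, (D,merge)→840, (B,hash)→1160 …(+2); best=240 via (B,nl_idx)
  {ACE}: card=1000; try (A,hash)→4200, (A,merge)→5720, (C,hash)→7000, (A,nl)→7800, (C,merge)→14600, (C,nl)→300600; best=4200 via (A,hash)
  {ADE}: card=5000; try (D,hash)→1800, (E,merge)→2820, (E,hash)→3520, (D,nl_idx)→10600, (D,merge)→11720, (E,nl)→20220 …(+1); best=1800 via (D,hash)
  {ABD}: card=400; try (A,hash)→520, (A,merge)→1000, (B,nl_idx)→1320, (B,hash)→1440, (B,merge)→1660, (A,nl)→1840 …(+1); best=520 via (A,hash)
  {ACDE}: card=5000; try (D,hash)→5400, (C,hash)→12200, (D,nl_idx)→14200, (D,merge)→15320, (D,nl)→24200, (C,merge)→74800 …(+1); best=5400 via (D,hash)
  {ABDE}: card=20000; try (E,hash)→4120, (E,merge)→6320, (B,hash)→7920, (B,nl_idx)→56800, (B,merge)→72440, (E,nl)→80520 …(+1); best=4120 via (E,hash)
  {ABCDE}: card=20000; try (B,hash)→11520, (C,hash)→29520, (B,nl_idx)→60400, (B,merge)→76040, (C,merge)→327120, (B,nl)→405400 …(+1); best=11520 via (B,hash)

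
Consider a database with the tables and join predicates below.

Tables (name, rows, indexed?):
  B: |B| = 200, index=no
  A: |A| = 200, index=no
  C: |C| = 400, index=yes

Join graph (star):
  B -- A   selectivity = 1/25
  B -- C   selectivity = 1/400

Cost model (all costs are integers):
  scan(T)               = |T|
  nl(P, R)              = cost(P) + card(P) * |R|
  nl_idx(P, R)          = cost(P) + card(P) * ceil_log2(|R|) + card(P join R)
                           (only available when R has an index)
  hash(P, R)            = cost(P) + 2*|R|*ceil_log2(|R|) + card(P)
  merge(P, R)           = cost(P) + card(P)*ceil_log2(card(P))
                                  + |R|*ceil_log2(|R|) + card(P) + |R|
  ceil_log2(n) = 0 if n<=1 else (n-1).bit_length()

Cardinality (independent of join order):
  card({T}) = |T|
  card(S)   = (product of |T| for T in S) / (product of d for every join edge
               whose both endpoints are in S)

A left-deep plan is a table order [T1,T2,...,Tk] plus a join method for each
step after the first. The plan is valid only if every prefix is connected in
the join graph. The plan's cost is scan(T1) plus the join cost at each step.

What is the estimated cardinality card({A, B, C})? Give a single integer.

1600

Tables in S: A(200), B(200), C(400)
Edges inside S: B-A(d=25), B-C(d=400)
numerator = 200 * 200 * 400 = 16000000
denominator = 25 * 400 = 10000
card(S) = 16000000 / 10000 = 1600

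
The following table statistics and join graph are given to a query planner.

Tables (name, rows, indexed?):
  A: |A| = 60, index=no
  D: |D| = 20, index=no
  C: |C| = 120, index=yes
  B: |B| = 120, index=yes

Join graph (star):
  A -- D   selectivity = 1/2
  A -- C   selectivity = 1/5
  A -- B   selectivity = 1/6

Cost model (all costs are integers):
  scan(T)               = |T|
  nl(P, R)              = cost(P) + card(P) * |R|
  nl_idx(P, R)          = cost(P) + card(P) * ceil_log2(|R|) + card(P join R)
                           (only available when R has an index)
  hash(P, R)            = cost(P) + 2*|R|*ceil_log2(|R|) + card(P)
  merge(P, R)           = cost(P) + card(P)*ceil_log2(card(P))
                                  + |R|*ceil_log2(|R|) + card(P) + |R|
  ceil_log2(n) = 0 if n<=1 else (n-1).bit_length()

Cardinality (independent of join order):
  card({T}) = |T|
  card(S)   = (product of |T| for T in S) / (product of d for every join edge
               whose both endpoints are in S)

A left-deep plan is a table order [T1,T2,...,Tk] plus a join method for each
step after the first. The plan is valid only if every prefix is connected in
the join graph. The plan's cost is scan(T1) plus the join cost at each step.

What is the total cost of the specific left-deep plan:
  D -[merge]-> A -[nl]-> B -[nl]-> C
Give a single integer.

step 1: scan D: cost=20, card=20
step 2: join A via merge
    card(P join A) = 20*60/(2) = 600
    cost = 20 + 20*5 + 60*6 + 20 + 60 = 560
step 3: join B via nl
    card(P join B) = 600*120/(6) = 12000
    cost = 560 + 600*120 = 72560
step 4: join C via nl
    card(P join C) = 12000*120/(5) = 288000
    cost = 72560 + 12000*120 = 1512560

1512560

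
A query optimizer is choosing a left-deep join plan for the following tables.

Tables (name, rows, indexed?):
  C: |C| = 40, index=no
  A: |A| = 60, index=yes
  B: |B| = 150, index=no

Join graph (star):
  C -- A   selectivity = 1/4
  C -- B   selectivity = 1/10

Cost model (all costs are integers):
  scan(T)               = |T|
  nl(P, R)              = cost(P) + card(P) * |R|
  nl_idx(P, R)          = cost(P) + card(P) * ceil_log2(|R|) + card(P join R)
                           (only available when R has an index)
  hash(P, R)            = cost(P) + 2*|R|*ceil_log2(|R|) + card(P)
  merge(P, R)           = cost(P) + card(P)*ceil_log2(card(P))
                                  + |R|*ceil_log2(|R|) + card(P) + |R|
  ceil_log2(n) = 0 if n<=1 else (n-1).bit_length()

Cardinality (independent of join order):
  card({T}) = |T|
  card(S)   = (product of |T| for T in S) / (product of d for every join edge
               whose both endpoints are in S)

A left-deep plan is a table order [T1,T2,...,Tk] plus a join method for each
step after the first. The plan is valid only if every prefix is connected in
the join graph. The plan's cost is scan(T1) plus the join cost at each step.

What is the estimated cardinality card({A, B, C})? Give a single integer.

Tables in S: A(60), B(150), C(40)
Edges inside S: C-A(d=4), C-B(d=10)
numerator = 60 * 150 * 40 = 360000
denominator = 4 * 10 = 40
card(S) = 360000 / 40 = 9000

9000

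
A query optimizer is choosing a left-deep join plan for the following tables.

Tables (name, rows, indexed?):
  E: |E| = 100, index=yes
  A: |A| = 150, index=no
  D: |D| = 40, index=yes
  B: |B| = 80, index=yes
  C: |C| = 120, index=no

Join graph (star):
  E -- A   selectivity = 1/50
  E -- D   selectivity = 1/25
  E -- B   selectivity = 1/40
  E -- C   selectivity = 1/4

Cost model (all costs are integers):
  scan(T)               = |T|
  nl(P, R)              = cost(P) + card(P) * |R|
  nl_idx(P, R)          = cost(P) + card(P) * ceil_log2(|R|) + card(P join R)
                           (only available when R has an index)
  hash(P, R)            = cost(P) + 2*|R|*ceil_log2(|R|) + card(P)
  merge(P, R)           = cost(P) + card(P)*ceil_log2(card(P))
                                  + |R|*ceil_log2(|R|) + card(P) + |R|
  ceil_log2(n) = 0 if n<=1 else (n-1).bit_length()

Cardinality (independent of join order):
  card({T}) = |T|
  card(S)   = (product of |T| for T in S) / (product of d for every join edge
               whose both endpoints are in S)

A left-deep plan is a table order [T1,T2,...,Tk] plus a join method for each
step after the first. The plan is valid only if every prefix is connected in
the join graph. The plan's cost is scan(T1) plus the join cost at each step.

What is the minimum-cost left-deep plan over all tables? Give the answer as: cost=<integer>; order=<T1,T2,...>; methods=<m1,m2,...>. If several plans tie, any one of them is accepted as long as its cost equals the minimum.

cost=6520; order=A,E,D,B,C; methods=nl_idx,hash,hash,hash

Selinger DP (subsets sized 1..n):
  {E}: scan cost=100, card=100
  {A}: scan cost=150, card=150
  {D}: scan cost=40, card=40
  {B}: scan cost=80, card=80
  {C}: scan cost=120, card=120
  {AE}: card=300; try (E,nl_idx)→1500, (E,hash)→1700, (A,merge)→2250, (E,merge)→2300, (A,hash)→2600, (A,nl)→15100 …(+1); best=1500 via (E,nl_idx)
  {DE}: card=160; try (E,nl_idx)→480, (D,hash)→680, (D,nl_idx)→860, (E,merge)→1120, (D,merge)→1180, (E,hash)→1480 …(+2); best=480 via (E,nl_idx)
  {BE}: card=200; try (E,nl_idx)→840, (B,nl_idx)→1000, (B,hash)→1320, (E,merge)→1520, (B,merge)→1540, (E,hash)→1560 …(+2); best=840 via (E,nl_idx)
  {CE}: card=3000; try (E,hash)→1640, (C,merge)→1860, (E,merge)→1880, (C,hash)→1880, (E,nl_idx)→3960, (C,nl)→12100 …(+1); best=1640 via (E,hash)
  {ADE}: card=480; try (D,hash)→2280, (A,hash)→3040, (A,merge)→3270, (D,nl_idx)→3780, (D,merge)→4780, (D,nl)→13500 …(+1); best=2280 via (D,hash)
  {ABE}: card=600; try (B,hash)→2920, (A,hash)→3440, (A,merge)→3990, (B,nl_idx)→4200, (B,merge)→5140, (B,nl)→25500 …(+1); best=2920 via (B,hash)
  {ACE}: card=9000; try (C,hash)→3480, (C,merge)→5460, (A,hash)→7040, (C,nl)→37500, (A,merge)→41990, (A,nl)→451640; best=3480 via (C,hash)
  {BDE}: card=320; try (D,hash)→1520, (B,hash)→1760, (B,nl_idx)→1920, (D,nl_idx)→2360, (B,merge)→2560, (D,merge)→2920 …(+2); best=1520 via (D,hash)
  {CDE}: card=4800; try (C,hash)→2320, (C,merge)→2880, (D,hash)→5120, (C,nl)→19680, (D,nl_idx)→24440, (D,merge)→40920 …(+1); best=2320 via (C,hash)
  {BCE}: card=6000; try (C,hash)→2720, (C,merge)→3600, (B,hash)→5760, (C,nl)→24840, (B,nl_idx)→28640, (B,merge)→41280 …(+1); best=2720 via (C,hash)
  {ABDE}: card=960; try (B,hash)→3880, (D,hash)→4000, (A,hash)→4240, (A,merge)→6070, (B,nl_idx)→6600, (D,nl_idx)→7480 …(+5); best=3880 via (B,hash)
  {ACDE}: card=14400; try (C,hash)→4440, (C,merge)→8040, (A,hash)→9520, (D,hash)→12960, (C,nl)→59880, (A,merge)→70870 …(+4); best=4440 via (C,hash)
  {ABCE}: card=18000; try (C,hash)→5200, (C,merge)→10480, (A,hash)→11120, (B,hash)→13600, (C,nl)→74920, (B,nl_idx)→84480 …(+4); best=5200 via (C,hash)
  {BCDE}: card=9600; try (C,hash)→3520, (C,merge)→5680, (B,hash)→8240, (D,hash)→9200, (C,nl)→39920, (B,nl_idx)→45520 …(+5); best=3520 via (C,hash)
  {ABCDE}: card=28800; try (C,hash)→6520, (C,merge)→15400, (A,hash)→15520, (B,hash)→19960, (D,hash)→23680, (C,nl)→119080 …(+8); best=6520 via (C,hash)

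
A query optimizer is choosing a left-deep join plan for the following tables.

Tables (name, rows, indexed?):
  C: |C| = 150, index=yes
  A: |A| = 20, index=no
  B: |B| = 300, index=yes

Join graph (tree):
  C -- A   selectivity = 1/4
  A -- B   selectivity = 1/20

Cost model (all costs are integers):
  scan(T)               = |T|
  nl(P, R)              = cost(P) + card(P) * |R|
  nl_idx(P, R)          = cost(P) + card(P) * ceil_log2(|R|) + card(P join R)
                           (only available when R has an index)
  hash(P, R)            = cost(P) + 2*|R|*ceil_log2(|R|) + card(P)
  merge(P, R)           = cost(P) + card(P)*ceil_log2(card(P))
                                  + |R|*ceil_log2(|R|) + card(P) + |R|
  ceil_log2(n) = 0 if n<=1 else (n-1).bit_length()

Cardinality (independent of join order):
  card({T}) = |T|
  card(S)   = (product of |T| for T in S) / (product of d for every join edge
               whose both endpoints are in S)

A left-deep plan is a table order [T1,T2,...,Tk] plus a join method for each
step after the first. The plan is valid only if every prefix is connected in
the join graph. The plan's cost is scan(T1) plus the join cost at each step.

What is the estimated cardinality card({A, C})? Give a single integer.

Tables in S: A(20), C(150)
Edges inside S: C-A(d=4)
numerator = 20 * 150 = 3000
denominator = 4 = 4
card(S) = 3000 / 4 = 750

750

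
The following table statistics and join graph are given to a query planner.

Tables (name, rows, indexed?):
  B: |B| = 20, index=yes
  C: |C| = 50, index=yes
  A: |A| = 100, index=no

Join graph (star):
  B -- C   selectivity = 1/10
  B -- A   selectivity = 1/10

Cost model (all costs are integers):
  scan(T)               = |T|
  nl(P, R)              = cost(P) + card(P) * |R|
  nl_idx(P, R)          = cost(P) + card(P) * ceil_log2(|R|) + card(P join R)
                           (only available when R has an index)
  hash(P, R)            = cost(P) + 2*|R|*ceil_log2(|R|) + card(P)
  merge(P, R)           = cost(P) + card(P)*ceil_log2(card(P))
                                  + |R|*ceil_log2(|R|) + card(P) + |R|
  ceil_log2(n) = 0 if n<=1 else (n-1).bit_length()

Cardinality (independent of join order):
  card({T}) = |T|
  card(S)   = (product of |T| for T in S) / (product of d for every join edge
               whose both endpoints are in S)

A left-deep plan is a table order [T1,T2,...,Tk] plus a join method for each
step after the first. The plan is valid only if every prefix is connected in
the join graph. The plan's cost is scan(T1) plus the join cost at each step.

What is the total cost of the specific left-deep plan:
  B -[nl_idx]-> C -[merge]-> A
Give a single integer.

1840

step 1: scan B: cost=20, card=20
step 2: join C via nl_idx
    card(P join C) = 20*50/(10) = 100
    cost = 20 + 20*6 + 100 = 240
step 3: join A via merge
    card(P join A) = 100*100/(10) = 1000
    cost = 240 + 100*7 + 100*7 + 100 + 100 = 1840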